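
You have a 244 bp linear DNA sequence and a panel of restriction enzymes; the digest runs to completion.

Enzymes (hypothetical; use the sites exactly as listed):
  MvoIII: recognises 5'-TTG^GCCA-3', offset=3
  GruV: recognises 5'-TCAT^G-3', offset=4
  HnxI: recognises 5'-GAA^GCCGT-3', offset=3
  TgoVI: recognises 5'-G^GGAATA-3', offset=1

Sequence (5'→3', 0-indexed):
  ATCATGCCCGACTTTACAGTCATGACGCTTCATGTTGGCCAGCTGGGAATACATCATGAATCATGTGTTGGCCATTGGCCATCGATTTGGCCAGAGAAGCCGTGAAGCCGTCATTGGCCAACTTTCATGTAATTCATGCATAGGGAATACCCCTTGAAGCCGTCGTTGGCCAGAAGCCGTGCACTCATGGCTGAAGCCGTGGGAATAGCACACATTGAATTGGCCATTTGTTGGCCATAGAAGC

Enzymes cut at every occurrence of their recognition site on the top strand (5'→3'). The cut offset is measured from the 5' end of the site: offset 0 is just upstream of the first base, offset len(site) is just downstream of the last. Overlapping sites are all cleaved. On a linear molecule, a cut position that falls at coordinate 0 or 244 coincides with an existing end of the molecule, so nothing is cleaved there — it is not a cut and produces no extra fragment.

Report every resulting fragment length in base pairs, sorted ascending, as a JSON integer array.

[4,5,6,6,6,7,7,7,7,8,8,9,9,10,10,10,11,11,12,12,12,13,15,18,21]

Site scan:
  MvoIII (TTGGCCA, off=3): starts [34, 67, 74, 86, 113, 165, 219, 230] → cuts [37, 70, 77, 89, 116, 168, 222, 233]
  GruV (TCATG, off=4): starts [1, 19, 29, 53, 60, 124, 133, 184] → cuts [5, 23, 33, 57, 64, 128, 137, 188]
  HnxI (GAAGCCGT, off=3): starts [95, 103, 155, 172, 192] → cuts [98, 106, 158, 175, 195]
  TgoVI (GGGAATA, off=1): starts [44, 142, 200] → cuts [45, 143, 201]

Pooled cuts: [5, 23, 33, 37, 45, 57, 64, 70, 77, 89, 98, 106, 116, 128, 137, 143, 158, 168, 175, 188, 195, 201, 222, 233]

Fragments:
  [0,5): 5 bp
  [5,23): 18 bp
  [23,33): 10 bp
  [33,37): 4 bp
  [37,45): 8 bp
  [45,57): 12 bp
  [57,64): 7 bp
  [64,70): 6 bp
  [70,77): 7 bp
  [77,89): 12 bp
  [89,98): 9 bp
  [98,106): 8 bp
  [106,116): 10 bp
  [116,128): 12 bp
  [128,137): 9 bp
  [137,143): 6 bp
  [143,158): 15 bp
  [158,168): 10 bp
  [168,175): 7 bp
  [175,188): 13 bp
  [188,195): 7 bp
  [195,201): 6 bp
  [201,222): 21 bp
  [222,233): 11 bp
  [233,244): 11 bp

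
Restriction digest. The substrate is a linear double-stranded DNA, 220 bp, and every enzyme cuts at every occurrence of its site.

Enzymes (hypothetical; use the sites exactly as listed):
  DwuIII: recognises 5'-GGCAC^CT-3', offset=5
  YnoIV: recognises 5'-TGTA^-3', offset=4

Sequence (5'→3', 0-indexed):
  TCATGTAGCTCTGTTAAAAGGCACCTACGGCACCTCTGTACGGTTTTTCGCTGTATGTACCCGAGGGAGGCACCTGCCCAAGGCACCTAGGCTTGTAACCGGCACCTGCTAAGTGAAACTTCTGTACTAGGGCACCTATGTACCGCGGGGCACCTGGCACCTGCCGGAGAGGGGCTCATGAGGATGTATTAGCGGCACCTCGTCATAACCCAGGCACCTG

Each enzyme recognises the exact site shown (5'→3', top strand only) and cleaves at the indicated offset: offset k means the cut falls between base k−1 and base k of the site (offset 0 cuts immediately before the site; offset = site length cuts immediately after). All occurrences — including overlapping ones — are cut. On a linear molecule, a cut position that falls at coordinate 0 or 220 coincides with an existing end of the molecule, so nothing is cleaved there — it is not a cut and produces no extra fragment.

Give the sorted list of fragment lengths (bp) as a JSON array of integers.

Scan for sites:
  DwuIII (GGCACCT, off=5): starts [19, 28, 68, 81, 100, 130, 148, 155, 193, 212] → cuts [24, 33, 73, 86, 105, 135, 153, 160, 198, 217]
  YnoIV (TGTA, off=4): starts [3, 36, 51, 55, 93, 122, 138, 184] → cuts [7, 40, 55, 59, 97, 126, 142, 188]

Pooled cuts: [7, 24, 33, 40, 55, 59, 73, 86, 97, 105, 126, 135, 142, 153, 160, 188, 198, 217]

Fragment lengths:
  [0,7): 7 bp
  [7,24): 17 bp
  [24,33): 9 bp
  [33,40): 7 bp
  [40,55): 15 bp
  [55,59): 4 bp
  [59,73): 14 bp
  [73,86): 13 bp
  [86,97): 11 bp
  [97,105): 8 bp
  [105,126): 21 bp
  [126,135): 9 bp
  [135,142): 7 bp
  [142,153): 11 bp
  [153,160): 7 bp
  [160,188): 28 bp
  [188,198): 10 bp
  [198,217): 19 bp
  [217,220): 3 bp

[3,4,7,7,7,7,8,9,9,10,11,11,13,14,15,17,19,21,28]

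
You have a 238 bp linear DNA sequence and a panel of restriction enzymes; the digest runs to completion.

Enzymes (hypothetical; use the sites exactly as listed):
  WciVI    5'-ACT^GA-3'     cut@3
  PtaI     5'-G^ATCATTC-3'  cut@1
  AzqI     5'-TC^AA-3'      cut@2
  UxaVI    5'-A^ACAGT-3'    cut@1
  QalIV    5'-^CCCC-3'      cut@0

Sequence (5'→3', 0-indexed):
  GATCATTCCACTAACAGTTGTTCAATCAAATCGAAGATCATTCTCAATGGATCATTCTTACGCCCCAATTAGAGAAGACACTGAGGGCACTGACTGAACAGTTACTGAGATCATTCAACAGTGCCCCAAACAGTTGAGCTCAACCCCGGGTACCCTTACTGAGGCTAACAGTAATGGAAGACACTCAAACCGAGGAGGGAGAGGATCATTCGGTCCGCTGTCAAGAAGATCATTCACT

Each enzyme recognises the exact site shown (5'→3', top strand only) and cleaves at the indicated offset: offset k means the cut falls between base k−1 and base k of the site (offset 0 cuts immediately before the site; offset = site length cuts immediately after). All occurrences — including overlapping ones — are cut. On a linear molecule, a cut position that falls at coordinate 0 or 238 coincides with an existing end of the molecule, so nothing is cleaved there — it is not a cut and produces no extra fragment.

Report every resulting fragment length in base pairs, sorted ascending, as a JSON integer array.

[1,1,2,2,3,4,4,5,6,6,6,7,7,9,9,9,9,10,10,12,12,12,17,18,18,19,20]

Site scan:
  WciVI (ACTGA, off=3): starts [79, 88, 92, 103, 157] → cuts [82, 91, 95, 106, 160]
  PtaI (GATCATTC, off=1): starts [0, 35, 49, 108, 203, 227] → cuts [1, 36, 50, 109, 204, 228]
  AzqI (TCAA, off=2): starts [21, 25, 43, 114, 139, 184, 220] → cuts [23, 27, 45, 116, 141, 186, 222]
  UxaVI (AACAGT, off=1): starts [12, 96, 116, 128, 166] → cuts [13, 97, 117, 129, 167]
  QalIV (CCCC, off=0): starts [62, 123, 143] → cuts [62, 123, 143]

Pooled cuts: [1, 13, 23, 27, 36, 45, 50, 62, 82, 91, 95, 97, 106, 109, 116, 117, 123, 129, 141, 143, 160, 167, 186, 204, 222, 228]

Fragment lengths:
  [0,1): 1 bp
  [1,13): 12 bp
  [13,23): 10 bp
  [23,27): 4 bp
  [27,36): 9 bp
  [36,45): 9 bp
  [45,50): 5 bp
  [50,62): 12 bp
  [62,82): 20 bp
  [82,91): 9 bp
  [91,95): 4 bp
  [95,97): 2 bp
  [97,106): 9 bp
  [106,109): 3 bp
  [109,116): 7 bp
  [116,117): 1 bp
  [117,123): 6 bp
  [123,129): 6 bp
  [129,141): 12 bp
  [141,143): 2 bp
  [143,160): 17 bp
  [160,167): 7 bp
  [167,186): 19 bp
  [186,204): 18 bp
  [204,222): 18 bp
  [222,228): 6 bp
  [228,238): 10 bp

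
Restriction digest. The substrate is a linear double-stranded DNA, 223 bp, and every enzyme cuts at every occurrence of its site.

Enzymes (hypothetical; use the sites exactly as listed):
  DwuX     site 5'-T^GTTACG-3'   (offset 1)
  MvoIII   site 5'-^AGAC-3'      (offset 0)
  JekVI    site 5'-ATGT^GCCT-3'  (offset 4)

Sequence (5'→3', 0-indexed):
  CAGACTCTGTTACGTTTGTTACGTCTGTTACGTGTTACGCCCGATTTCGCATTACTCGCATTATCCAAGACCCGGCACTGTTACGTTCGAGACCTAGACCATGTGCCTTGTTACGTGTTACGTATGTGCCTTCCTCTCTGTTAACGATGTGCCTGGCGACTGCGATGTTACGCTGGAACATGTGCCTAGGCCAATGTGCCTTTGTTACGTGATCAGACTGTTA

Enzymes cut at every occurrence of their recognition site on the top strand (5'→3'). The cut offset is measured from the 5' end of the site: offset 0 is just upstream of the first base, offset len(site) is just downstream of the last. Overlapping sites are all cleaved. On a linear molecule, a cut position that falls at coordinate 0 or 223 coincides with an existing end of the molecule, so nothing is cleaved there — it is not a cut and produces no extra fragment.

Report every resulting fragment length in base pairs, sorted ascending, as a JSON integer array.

Scan for sites:
  DwuX TGTTACG/1: at [7, 16, 25, 32, 78, 108, 115, 165, 202] ⇒ [8, 17, 26, 33, 79, 109, 116, 166, 203]
  MvoIII AGAC/0: at [1, 67, 89, 95, 214] ⇒ [1, 67, 89, 95, 214]
  JekVI ATGTGCCT/4: at [100, 123, 146, 179, 193] ⇒ [104, 127, 150, 183, 197]

Pooled cuts: [1, 8, 17, 26, 33, 67, 79, 89, 95, 104, 109, 116, 127, 150, 166, 183, 197, 203, 214]

Fragments:
  [0,1): 1 bp
  [1,8): 7 bp
  [8,17): 9 bp
  [17,26): 9 bp
  [26,33): 7 bp
  [33,67): 34 bp
  [67,79): 12 bp
  [79,89): 10 bp
  [89,95): 6 bp
  [95,104): 9 bp
  [104,109): 5 bp
  [109,116): 7 bp
  [116,127): 11 bp
  [127,150): 23 bp
  [150,166): 16 bp
  [166,183): 17 bp
  [183,197): 14 bp
  [197,203): 6 bp
  [203,214): 11 bp
  [214,223): 9 bp

[1,5,6,6,7,7,7,9,9,9,9,10,11,11,12,14,16,17,23,34]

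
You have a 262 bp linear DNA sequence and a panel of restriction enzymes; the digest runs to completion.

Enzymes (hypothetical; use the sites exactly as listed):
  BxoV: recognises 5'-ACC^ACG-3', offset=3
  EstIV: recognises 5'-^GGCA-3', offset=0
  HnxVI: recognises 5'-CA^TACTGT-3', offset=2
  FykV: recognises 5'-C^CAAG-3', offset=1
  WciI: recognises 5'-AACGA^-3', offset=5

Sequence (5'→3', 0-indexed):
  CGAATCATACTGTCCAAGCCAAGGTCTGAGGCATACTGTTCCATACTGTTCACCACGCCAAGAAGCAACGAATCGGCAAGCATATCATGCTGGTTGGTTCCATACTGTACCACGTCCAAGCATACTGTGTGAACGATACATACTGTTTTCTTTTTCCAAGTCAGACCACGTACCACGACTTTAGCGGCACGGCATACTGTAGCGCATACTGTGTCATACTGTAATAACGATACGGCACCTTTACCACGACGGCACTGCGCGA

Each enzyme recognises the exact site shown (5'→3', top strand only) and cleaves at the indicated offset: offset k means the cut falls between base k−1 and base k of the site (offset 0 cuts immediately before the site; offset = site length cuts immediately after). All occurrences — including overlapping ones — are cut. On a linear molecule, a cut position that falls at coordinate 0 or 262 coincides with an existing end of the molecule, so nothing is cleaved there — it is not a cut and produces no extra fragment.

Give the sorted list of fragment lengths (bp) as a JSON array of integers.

Site scan:
  BxoV ACCACG/3: at [51, 108, 164, 171, 242] ⇒ [54, 111, 167, 174, 245]
  EstIV GGCA/0: at [29, 74, 185, 190, 233, 250] ⇒ [29, 74, 185, 190, 233, 250]
  HnxVI CATACTGT/2: at [5, 31, 41, 100, 120, 138, 192, 204, 214] ⇒ [7, 33, 43, 102, 122, 140, 194, 206, 216]
  FykV CCAAG/1: at [13, 18, 57, 115, 155] ⇒ [14, 19, 58, 116, 156]
  WciI AACGA/5: at [66, 131, 225] ⇒ [71, 136, 230]

All cut coordinates (distinct, sorted): [7, 14, 19, 29, 33, 43, 54, 58, 71, 74, 102, 111, 116, 122, 136, 140, 156, 167, 174, 185, 190, 194, 206, 216, 230, 233, 245, 250]

Fragment lengths:
  [0,7): 7 bp
  [7,14): 7 bp
  [14,19): 5 bp
  [19,29): 10 bp
  [29,33): 4 bp
  [33,43): 10 bp
  [43,54): 11 bp
  [54,58): 4 bp
  [58,71): 13 bp
  [71,74): 3 bp
  [74,102): 28 bp
  [102,111): 9 bp
  [111,116): 5 bp
  [116,122): 6 bp
  [122,136): 14 bp
  [136,140): 4 bp
  [140,156): 16 bp
  [156,167): 11 bp
  [167,174): 7 bp
  [174,185): 11 bp
  [185,190): 5 bp
  [190,194): 4 bp
  [194,206): 12 bp
  [206,216): 10 bp
  [216,230): 14 bp
  [230,233): 3 bp
  [233,245): 12 bp
  [245,250): 5 bp
  [250,262): 12 bp

[3,3,4,4,4,4,5,5,5,5,6,7,7,7,9,10,10,10,11,11,11,12,12,12,13,14,14,16,28]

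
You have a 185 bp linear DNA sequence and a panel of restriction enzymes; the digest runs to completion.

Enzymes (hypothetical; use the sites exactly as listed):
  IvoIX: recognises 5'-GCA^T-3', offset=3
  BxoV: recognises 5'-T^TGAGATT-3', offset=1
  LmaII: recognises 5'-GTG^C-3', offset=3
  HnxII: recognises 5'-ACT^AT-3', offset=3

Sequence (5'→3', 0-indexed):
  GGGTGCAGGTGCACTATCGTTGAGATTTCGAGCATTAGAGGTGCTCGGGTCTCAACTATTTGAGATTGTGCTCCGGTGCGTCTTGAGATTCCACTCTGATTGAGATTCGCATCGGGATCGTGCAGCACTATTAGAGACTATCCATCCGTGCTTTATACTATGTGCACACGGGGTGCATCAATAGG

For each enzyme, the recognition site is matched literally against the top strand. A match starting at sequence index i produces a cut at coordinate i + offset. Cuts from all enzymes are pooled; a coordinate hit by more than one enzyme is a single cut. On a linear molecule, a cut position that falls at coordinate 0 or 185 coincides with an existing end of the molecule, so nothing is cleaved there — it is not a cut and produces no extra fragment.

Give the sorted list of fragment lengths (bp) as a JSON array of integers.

[2,3,4,5,5,5,5,6,7,8,8,9,9,10,10,11,11,11,11,14,14,17]

Scan for sites:
  IvoIX (GCAT, off=3): starts [31, 108, 174] → cuts [34, 111, 177]
  BxoV (TTGAGATT, off=1): starts [19, 59, 82, 99] → cuts [20, 60, 83, 100]
  LmaII (GTGC, off=3): starts [2, 8, 40, 67, 75, 119, 147, 161, 172] → cuts [5, 11, 43, 70, 78, 122, 150, 164, 175]
  HnxII (ACTAT, off=3): starts [12, 54, 126, 136, 156] → cuts [15, 57, 129, 139, 159]

Pooled cuts: [5, 11, 15, 20, 34, 43, 57, 60, 70, 78, 83, 100, 111, 122, 129, 139, 150, 159, 164, 175, 177]

Fragments:
  [0,5): 5 bp
  [5,11): 6 bp
  [11,15): 4 bp
  [15,20): 5 bp
  [20,34): 14 bp
  [34,43): 9 bp
  [43,57): 14 bp
  [57,60): 3 bp
  [60,70): 10 bp
  [70,78): 8 bp
  [78,83): 5 bp
  [83,100): 17 bp
  [100,111): 11 bp
  [111,122): 11 bp
  [122,129): 7 bp
  [129,139): 10 bp
  [139,150): 11 bp
  [150,159): 9 bp
  [159,164): 5 bp
  [164,175): 11 bp
  [175,177): 2 bp
  [177,185): 8 bp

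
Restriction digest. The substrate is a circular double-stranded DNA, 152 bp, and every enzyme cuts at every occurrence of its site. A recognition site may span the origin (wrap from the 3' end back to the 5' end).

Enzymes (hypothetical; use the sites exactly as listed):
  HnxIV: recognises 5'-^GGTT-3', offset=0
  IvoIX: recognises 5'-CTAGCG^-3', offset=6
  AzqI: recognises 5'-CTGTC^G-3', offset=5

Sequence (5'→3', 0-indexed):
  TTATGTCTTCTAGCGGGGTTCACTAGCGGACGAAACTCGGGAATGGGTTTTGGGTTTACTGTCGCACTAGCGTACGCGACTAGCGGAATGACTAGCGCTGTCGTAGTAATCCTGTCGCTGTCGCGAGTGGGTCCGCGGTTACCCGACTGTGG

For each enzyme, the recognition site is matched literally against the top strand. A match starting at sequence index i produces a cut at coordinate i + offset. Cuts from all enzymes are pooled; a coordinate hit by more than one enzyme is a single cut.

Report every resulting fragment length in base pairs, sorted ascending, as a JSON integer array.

Scan for sites:
  HnxIV GGTT/0: at [16, 45, 52, 136, 150] ⇒ [16, 45, 52, 136, 150]
  IvoIX CTAGCG/6: at [9, 22, 66, 79, 91] ⇒ [15, 28, 72, 85, 97]
  AzqI CTGTCG/5: at [58, 97, 111, 117] ⇒ [63, 102, 116, 122]

Pooled cuts: [15, 16, 28, 45, 52, 63, 72, 85, 97, 102, 116, 122, 136, 150]

Fragment lengths:
  15→16: 1 bp
  16→28: 12 bp
  28→45: 17 bp
  45→52: 7 bp
  52→63: 11 bp
  63→72: 9 bp
  72→85: 13 bp
  85→97: 12 bp
  97→102: 5 bp
  102→116: 14 bp
  116→122: 6 bp
  122→136: 14 bp
  136→150: 14 bp
  150→15 (wrap): 152-150+15 = 17 bp

[1,5,6,7,9,11,12,12,13,14,14,14,17,17]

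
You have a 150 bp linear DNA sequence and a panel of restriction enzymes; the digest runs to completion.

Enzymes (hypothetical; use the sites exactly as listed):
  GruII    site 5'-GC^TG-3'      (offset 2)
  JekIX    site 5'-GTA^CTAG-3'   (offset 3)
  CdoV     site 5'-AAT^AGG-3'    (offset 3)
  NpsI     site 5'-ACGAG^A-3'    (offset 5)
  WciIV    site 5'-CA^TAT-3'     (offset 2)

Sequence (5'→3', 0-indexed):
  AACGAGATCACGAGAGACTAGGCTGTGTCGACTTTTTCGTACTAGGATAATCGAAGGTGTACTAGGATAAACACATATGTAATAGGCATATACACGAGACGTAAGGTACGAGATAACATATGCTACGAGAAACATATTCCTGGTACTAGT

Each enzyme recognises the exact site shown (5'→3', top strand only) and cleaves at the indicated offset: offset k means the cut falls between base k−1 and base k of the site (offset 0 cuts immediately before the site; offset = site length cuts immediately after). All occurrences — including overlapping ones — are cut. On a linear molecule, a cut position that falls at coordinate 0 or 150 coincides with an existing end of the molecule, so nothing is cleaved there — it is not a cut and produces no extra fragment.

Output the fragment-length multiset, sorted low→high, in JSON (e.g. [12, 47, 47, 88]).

Per-enzyme occurrences:
  GruII (GCTG, off=2): starts [21] → cuts [23]
  JekIX (GTACTAG, off=3): starts [38, 58, 142] → cuts [41, 61, 145]
  CdoV (AATAGG, off=3): starts [80] → cuts [83]
  NpsI (ACGAGA, off=5): starts [1, 9, 93, 107, 124] → cuts [6, 14, 98, 112, 129]
  WciIV (CATAT, off=2): starts [73, 86, 116, 132] → cuts [75, 88, 118, 134]

All cut coordinates (distinct, sorted): [6, 14, 23, 41, 61, 75, 83, 88, 98, 112, 118, 129, 134, 145]

Fragment lengths:
  [0,6): 6 bp
  [6,14): 8 bp
  [14,23): 9 bp
  [23,41): 18 bp
  [41,61): 20 bp
  [61,75): 14 bp
  [75,83): 8 bp
  [83,88): 5 bp
  [88,98): 10 bp
  [98,112): 14 bp
  [112,118): 6 bp
  [118,129): 11 bp
  [129,134): 5 bp
  [134,145): 11 bp
  [145,150): 5 bp

[5,5,5,6,6,8,8,9,10,11,11,14,14,18,20]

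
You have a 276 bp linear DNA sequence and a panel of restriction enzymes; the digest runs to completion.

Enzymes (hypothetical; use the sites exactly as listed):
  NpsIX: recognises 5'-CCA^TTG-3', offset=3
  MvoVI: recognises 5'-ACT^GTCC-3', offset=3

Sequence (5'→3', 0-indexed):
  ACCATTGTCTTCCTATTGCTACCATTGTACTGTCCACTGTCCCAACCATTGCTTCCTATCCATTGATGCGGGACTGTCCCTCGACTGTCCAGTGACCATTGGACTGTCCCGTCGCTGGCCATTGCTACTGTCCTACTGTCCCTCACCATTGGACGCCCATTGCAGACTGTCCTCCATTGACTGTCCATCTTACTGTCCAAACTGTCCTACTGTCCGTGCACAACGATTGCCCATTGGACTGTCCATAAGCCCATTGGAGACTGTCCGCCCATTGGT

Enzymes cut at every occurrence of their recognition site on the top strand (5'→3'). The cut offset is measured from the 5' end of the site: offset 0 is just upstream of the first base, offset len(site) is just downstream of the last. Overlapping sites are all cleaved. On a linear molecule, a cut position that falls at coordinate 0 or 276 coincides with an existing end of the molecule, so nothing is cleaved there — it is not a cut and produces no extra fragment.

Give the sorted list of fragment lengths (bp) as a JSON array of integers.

[4,5,6,7,7,7,7,8,8,8,8,9,9,9,9,10,11,11,11,12,12,13,13,14,16,20,22]

Scan for sites:
  NpsIX CCATTG/3: at [1, 21, 45, 59, 95, 118, 145, 156, 173, 230, 250, 268] ⇒ [4, 24, 48, 62, 98, 121, 148, 159, 176, 233, 253, 271]
  MvoVI ACTGTCC/3: at [28, 35, 72, 83, 102, 126, 134, 165, 179, 191, 200, 208, 237, 259] ⇒ [31, 38, 75, 86, 105, 129, 137, 168, 182, 194, 203, 211, 240, 262]

Pooled cuts: [4, 24, 31, 38, 48, 62, 75, 86, 98, 105, 121, 129, 137, 148, 159, 168, 176, 182, 194, 203, 211, 233, 240, 253, 262, 271]

Fragments:
  [0,4): 4 bp
  [4,24): 20 bp
  [24,31): 7 bp
  [31,38): 7 bp
  [38,48): 10 bp
  [48,62): 14 bp
  [62,75): 13 bp
  [75,86): 11 bp
  [86,98): 12 bp
  [98,105): 7 bp
  [105,121): 16 bp
  [121,129): 8 bp
  [129,137): 8 bp
  [137,148): 11 bp
  [148,159): 11 bp
  [159,168): 9 bp
  [168,176): 8 bp
  [176,182): 6 bp
  [182,194): 12 bp
  [194,203): 9 bp
  [203,211): 8 bp
  [211,233): 22 bp
  [233,240): 7 bp
  [240,253): 13 bp
  [253,262): 9 bp
  [262,271): 9 bp
  [271,276): 5 bp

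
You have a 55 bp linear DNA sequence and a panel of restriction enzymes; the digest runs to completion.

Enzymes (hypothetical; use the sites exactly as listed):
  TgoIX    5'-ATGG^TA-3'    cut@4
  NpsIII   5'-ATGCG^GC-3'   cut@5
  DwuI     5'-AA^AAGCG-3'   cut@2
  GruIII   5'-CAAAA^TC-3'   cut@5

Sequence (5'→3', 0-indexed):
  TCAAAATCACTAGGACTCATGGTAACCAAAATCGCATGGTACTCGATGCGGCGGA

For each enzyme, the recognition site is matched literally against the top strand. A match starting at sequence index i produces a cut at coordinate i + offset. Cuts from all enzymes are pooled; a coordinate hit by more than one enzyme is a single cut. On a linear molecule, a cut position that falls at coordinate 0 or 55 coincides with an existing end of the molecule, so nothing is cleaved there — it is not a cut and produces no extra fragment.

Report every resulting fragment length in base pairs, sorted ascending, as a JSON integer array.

Site scan:
  TgoIX (ATGGTA, off=4): starts [18, 35] → cuts [22, 39]
  NpsIII (ATGCGGC, off=5): starts [45] → cuts [50]
  DwuI (AAAAGCG, off=2): no sites
  GruIII (CAAAATC, off=5): starts [1, 26] → cuts [6, 31]

All cut coordinates (distinct, sorted): [6, 22, 31, 39, 50]

Fragment lengths:
  [0,6): 6 bp
  [6,22): 16 bp
  [22,31): 9 bp
  [31,39): 8 bp
  [39,50): 11 bp
  [50,55): 5 bp

[5,6,8,9,11,16]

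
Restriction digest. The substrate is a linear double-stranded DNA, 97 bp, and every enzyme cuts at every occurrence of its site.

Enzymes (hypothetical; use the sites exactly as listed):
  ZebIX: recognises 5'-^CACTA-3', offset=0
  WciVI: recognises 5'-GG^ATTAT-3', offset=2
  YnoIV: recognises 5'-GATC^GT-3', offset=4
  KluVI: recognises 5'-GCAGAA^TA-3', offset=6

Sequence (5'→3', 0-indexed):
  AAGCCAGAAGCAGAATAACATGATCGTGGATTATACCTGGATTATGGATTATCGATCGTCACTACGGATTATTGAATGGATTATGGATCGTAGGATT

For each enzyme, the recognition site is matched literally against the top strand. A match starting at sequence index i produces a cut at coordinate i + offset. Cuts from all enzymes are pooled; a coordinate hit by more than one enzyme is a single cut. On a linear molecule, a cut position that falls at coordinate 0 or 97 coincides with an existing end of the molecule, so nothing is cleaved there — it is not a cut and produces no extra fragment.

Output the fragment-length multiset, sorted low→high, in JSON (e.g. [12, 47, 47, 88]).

Scan for sites:
  ZebIX CACTA/0: at [59] ⇒ [59]
  WciVI GGATTAT/2: at [27, 38, 45, 65, 77] ⇒ [29, 40, 47, 67, 79]
  YnoIV GATCGT/4: at [21, 53, 85] ⇒ [25, 57, 89]
  KluVI GCAGAATA/6: at [9] ⇒ [15]

All cut coordinates (distinct, sorted): [15, 25, 29, 40, 47, 57, 59, 67, 79, 89]

Fragments:
  [0,15): 15 bp
  [15,25): 10 bp
  [25,29): 4 bp
  [29,40): 11 bp
  [40,47): 7 bp
  [47,57): 10 bp
  [57,59): 2 bp
  [59,67): 8 bp
  [67,79): 12 bp
  [79,89): 10 bp
  [89,97): 8 bp

[2,4,7,8,8,10,10,10,11,12,15]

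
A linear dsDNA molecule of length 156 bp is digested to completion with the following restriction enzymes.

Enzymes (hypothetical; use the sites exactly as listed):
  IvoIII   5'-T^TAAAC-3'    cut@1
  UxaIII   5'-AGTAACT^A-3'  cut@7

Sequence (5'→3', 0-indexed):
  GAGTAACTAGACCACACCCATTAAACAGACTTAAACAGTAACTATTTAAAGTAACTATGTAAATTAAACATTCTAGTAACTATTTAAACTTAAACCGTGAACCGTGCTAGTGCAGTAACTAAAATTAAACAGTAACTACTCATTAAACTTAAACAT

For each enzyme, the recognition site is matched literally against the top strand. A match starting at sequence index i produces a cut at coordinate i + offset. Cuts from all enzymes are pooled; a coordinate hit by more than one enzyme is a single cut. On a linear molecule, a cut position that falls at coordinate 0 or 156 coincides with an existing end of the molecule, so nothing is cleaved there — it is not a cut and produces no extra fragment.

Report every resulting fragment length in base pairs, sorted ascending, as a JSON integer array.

[3,5,6,6,6,7,8,8,10,12,12,13,13,17,30]

Scan for sites:
  IvoIII TTAAAC/1: at [20, 30, 63, 83, 89, 124, 142, 148] ⇒ [21, 31, 64, 84, 90, 125, 143, 149]
  UxaIII AGTAACTA/7: at [1, 36, 49, 74, 113, 130] ⇒ [8, 43, 56, 81, 120, 137]

All cut coordinates (distinct, sorted): [8, 21, 31, 43, 56, 64, 81, 84, 90, 120, 125, 137, 143, 149]

Fragments:
  [0,8): 8 bp
  [8,21): 13 bp
  [21,31): 10 bp
  [31,43): 12 bp
  [43,56): 13 bp
  [56,64): 8 bp
  [64,81): 17 bp
  [81,84): 3 bp
  [84,90): 6 bp
  [90,120): 30 bp
  [120,125): 5 bp
  [125,137): 12 bp
  [137,143): 6 bp
  [143,149): 6 bp
  [149,156): 7 bp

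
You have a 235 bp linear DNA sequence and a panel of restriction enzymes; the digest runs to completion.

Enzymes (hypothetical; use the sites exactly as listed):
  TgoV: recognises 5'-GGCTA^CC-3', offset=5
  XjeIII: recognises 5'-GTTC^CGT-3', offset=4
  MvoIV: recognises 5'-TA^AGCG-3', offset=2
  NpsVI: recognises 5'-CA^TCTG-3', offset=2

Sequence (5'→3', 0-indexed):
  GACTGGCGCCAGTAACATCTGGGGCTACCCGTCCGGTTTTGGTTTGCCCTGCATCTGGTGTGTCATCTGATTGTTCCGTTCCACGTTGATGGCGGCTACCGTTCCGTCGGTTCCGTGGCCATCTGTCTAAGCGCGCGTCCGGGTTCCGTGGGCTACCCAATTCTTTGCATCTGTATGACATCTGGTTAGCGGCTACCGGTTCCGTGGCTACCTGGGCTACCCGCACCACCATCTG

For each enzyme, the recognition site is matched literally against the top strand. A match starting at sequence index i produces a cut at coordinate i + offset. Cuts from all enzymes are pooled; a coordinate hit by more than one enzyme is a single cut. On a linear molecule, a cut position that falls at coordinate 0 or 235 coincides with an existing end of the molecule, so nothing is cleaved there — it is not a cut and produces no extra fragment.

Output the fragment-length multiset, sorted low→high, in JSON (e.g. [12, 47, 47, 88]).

Site scan:
  TgoV (GGCTACC, off=5): starts [22, 93, 150, 190, 205, 214] → cuts [27, 98, 155, 195, 210, 219]
  XjeIII (GTTCCGT, off=4): starts [72, 100, 109, 142, 198] → cuts [76, 104, 113, 146, 202]
  MvoIV (TAAGCG, off=2): starts [127] → cuts [129]
  NpsVI (CATCTG, off=2): starts [15, 51, 63, 119, 167, 178, 229] → cuts [17, 53, 65, 121, 169, 180, 231]

Pooled cuts: [17, 27, 53, 65, 76, 98, 104, 113, 121, 129, 146, 155, 169, 180, 195, 202, 210, 219, 231]

Fragments:
  [0,17): 17 bp
  [17,27): 10 bp
  [27,53): 26 bp
  [53,65): 12 bp
  [65,76): 11 bp
  [76,98): 22 bp
  [98,104): 6 bp
  [104,113): 9 bp
  [113,121): 8 bp
  [121,129): 8 bp
  [129,146): 17 bp
  [146,155): 9 bp
  [155,169): 14 bp
  [169,180): 11 bp
  [180,195): 15 bp
  [195,202): 7 bp
  [202,210): 8 bp
  [210,219): 9 bp
  [219,231): 12 bp
  [231,235): 4 bp

[4,6,7,8,8,8,9,9,9,10,11,11,12,12,14,15,17,17,22,26]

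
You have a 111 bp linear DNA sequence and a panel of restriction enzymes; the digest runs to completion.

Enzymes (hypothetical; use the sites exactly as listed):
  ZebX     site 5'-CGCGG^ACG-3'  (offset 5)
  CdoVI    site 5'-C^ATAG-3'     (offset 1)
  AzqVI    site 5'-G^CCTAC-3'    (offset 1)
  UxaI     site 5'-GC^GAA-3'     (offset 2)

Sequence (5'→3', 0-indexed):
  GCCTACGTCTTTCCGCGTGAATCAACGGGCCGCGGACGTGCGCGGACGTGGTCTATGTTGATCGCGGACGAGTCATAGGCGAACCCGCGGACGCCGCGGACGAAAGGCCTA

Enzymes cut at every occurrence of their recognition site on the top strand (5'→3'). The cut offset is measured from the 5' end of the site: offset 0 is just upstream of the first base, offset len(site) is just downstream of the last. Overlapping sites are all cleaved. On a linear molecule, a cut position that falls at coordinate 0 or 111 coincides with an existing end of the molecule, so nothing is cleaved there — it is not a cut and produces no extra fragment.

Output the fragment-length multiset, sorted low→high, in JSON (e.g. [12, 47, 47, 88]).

[1,6,7,9,10,10,12,22,34]

Per-enzyme occurrences:
  ZebX (CGCGGACG, off=5): starts [30, 40, 62, 85, 94] → cuts [35, 45, 67, 90, 99]
  CdoVI (CATAG, off=1): starts [73] → cuts [74]
  AzqVI (GCCTAC, off=1): starts [0] → cuts [1]
  UxaI (GCGAA, off=2): starts [78] → cuts [80]

Pooled cuts: [1, 35, 45, 67, 74, 80, 90, 99]

Fragment lengths:
  [0,1): 1 bp
  [1,35): 34 bp
  [35,45): 10 bp
  [45,67): 22 bp
  [67,74): 7 bp
  [74,80): 6 bp
  [80,90): 10 bp
  [90,99): 9 bp
  [99,111): 12 bp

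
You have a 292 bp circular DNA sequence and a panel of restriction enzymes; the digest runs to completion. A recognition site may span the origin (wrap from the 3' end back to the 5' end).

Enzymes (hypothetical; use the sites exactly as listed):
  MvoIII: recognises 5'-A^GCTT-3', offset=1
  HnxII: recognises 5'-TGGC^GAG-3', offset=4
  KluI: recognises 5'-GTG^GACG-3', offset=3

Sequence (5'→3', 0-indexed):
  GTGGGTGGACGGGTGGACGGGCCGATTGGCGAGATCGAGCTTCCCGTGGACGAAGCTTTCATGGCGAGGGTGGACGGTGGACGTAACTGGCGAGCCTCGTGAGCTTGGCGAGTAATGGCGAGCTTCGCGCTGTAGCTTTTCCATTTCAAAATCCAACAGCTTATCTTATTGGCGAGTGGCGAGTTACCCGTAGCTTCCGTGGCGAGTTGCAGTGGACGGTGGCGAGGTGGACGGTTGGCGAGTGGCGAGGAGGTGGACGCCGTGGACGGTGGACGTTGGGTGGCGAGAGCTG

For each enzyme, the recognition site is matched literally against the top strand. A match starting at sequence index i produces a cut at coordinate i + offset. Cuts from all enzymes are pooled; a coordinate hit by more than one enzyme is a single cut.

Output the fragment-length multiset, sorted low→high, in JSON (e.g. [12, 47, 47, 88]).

Scan for sites:
  MvoIII (AGCTT, off=1): starts [37, 53, 101, 120, 133, 157, 191] → cuts [38, 54, 102, 121, 134, 158, 192]
  HnxII (TGGCGAG, off=4): starts [26, 61, 87, 105, 115, 169, 176, 199, 219, 235, 242, 280] → cuts [30, 65, 91, 109, 119, 173, 180, 203, 223, 239, 246, 284]
  KluI (GTGGACG, off=3): starts [4, 12, 45, 69, 76, 211, 226, 252, 261, 268] → cuts [7, 15, 48, 72, 79, 214, 229, 255, 264, 271]

All cut coordinates (distinct, sorted): [7, 15, 30, 38, 48, 54, 65, 72, 79, 91, 102, 109, 119, 121, 134, 158, 173, 180, 192, 203, 214, 223, 229, 239, 246, 255, 264, 271, 284]

Fragments:
  7→15: 8 bp
  15→30: 15 bp
  30→38: 8 bp
  38→48: 10 bp
  48→54: 6 bp
  54→65: 11 bp
  65→72: 7 bp
  72→79: 7 bp
  79→91: 12 bp
  91→102: 11 bp
  102→109: 7 bp
  109→119: 10 bp
  119→121: 2 bp
  121→134: 13 bp
  134→158: 24 bp
  158→173: 15 bp
  173→180: 7 bp
  180→192: 12 bp
  192→203: 11 bp
  203→214: 11 bp
  214→223: 9 bp
  223→229: 6 bp
  229→239: 10 bp
  239→246: 7 bp
  246→255: 9 bp
  255→264: 9 bp
  264→271: 7 bp
  271→284: 13 bp
  284→7 (wrap): 292-284+7 = 15 bp

[2,6,6,7,7,7,7,7,7,8,8,9,9,9,10,10,10,11,11,11,11,12,12,13,13,15,15,15,24]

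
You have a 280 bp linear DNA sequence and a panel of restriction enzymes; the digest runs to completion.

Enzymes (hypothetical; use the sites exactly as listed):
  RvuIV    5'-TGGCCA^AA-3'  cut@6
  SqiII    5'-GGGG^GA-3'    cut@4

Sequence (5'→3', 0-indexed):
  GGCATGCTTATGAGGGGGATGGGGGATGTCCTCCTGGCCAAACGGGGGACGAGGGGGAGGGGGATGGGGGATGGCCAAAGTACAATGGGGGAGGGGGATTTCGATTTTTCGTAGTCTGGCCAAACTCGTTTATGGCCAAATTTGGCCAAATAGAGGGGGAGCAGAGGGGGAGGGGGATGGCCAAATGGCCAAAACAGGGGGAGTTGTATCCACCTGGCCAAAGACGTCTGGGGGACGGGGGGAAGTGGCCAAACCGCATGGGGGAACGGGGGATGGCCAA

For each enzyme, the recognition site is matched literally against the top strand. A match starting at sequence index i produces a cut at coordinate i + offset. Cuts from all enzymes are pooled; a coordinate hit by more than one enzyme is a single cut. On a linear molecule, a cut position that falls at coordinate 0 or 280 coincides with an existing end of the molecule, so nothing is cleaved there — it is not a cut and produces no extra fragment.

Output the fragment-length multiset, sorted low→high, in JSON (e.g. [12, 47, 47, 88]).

[6,6,6,7,7,7,8,8,8,8,8,9,9,9,10,10,10,11,12,13,13,16,16,17,20,26]

Site scan:
  RvuIV (TGGCCAAA, off=6): starts [34, 71, 116, 132, 142, 177, 185, 214, 245] → cuts [40, 77, 122, 138, 148, 183, 191, 220, 251]
  SqiII (GGGGGA, off=4): starts [13, 20, 43, 52, 58, 65, 86, 92, 154, 165, 171, 196, 229, 237, 259, 267] → cuts [17, 24, 47, 56, 62, 69, 90, 96, 158, 169, 175, 200, 233, 241, 263, 271]

Pooled cuts: [17, 24, 40, 47, 56, 62, 69, 77, 90, 96, 122, 138, 148, 158, 169, 175, 183, 191, 200, 220, 233, 241, 251, 263, 271]

Fragment lengths:
  [0,17): 17 bp
  [17,24): 7 bp
  [24,40): 16 bp
  [40,47): 7 bp
  [47,56): 9 bp
  [56,62): 6 bp
  [62,69): 7 bp
  [69,77): 8 bp
  [77,90): 13 bp
  [90,96): 6 bp
  [96,122): 26 bp
  [122,138): 16 bp
  [138,148): 10 bp
  [148,158): 10 bp
  [158,169): 11 bp
  [169,175): 6 bp
  [175,183): 8 bp
  [183,191): 8 bp
  [191,200): 9 bp
  [200,220): 20 bp
  [220,233): 13 bp
  [233,241): 8 bp
  [241,251): 10 bp
  [251,263): 12 bp
  [263,271): 8 bp
  [271,280): 9 bp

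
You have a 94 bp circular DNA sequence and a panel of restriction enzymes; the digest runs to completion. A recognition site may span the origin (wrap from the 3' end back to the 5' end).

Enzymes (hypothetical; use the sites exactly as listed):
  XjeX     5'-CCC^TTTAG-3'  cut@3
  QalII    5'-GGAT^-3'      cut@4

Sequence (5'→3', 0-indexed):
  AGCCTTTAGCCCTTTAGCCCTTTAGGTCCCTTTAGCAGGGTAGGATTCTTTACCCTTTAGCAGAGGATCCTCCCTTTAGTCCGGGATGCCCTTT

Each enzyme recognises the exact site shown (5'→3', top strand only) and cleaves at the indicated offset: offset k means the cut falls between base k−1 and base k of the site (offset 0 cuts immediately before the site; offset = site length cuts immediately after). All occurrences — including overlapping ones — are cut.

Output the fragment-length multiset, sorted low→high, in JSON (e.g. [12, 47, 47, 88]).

[4,6,8,9,10,13,13,15,16]

Per-enzyme occurrences:
  XjeX (CCCTTTAG, off=3): starts [9, 17, 27, 52, 71, 88] → cuts [12, 20, 30, 55, 74, 91]
  QalII (GGAT, off=4): starts [42, 64, 83] → cuts [46, 68, 87]

All cut coordinates (distinct, sorted): [12, 20, 30, 46, 55, 68, 74, 87, 91]

Fragment lengths:
  12→20: 8 bp
  20→30: 10 bp
  30→46: 16 bp
  46→55: 9 bp
  55→68: 13 bp
  68→74: 6 bp
  74→87: 13 bp
  87→91: 4 bp
  91→12 (wrap): 94-91+12 = 15 bp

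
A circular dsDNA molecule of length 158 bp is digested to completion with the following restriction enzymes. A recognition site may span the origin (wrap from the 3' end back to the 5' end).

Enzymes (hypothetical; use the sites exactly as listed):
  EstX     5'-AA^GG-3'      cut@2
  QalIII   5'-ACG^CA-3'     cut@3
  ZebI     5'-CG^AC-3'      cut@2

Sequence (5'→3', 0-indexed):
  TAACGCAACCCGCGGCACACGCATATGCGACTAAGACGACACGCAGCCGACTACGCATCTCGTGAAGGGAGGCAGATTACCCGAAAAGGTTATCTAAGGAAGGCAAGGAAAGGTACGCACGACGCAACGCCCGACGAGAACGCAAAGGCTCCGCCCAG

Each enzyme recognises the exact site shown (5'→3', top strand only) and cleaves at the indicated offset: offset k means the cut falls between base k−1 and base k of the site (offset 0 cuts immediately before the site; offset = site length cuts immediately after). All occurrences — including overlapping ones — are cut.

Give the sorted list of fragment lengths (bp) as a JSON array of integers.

[3,4,4,4,5,5,5,6,6,6,8,9,9,9,10,11,16,17,21]

Site scan:
  EstX (AAGG, off=2): starts [64, 85, 95, 99, 104, 109, 144] → cuts [66, 87, 97, 101, 106, 111, 146]
  QalIII (ACGCA, off=3): starts [2, 18, 40, 52, 114, 121, 139] → cuts [5, 21, 43, 55, 117, 124, 142]
  ZebI (CGAC, off=2): starts [27, 36, 47, 119, 131] → cuts [29, 38, 49, 121, 133]

All cut coordinates (distinct, sorted): [5, 21, 29, 38, 43, 49, 55, 66, 87, 97, 101, 106, 111, 117, 121, 124, 133, 142, 146]

Fragments:
  5→21: 16 bp
  21→29: 8 bp
  29→38: 9 bp
  38→43: 5 bp
  43→49: 6 bp
  49→55: 6 bp
  55→66: 11 bp
  66→87: 21 bp
  87→97: 10 bp
  97→101: 4 bp
  101→106: 5 bp
  106→111: 5 bp
  111→117: 6 bp
  117→121: 4 bp
  121→124: 3 bp
  124→133: 9 bp
  133→142: 9 bp
  142→146: 4 bp
  146→5 (wrap): 158-146+5 = 17 bp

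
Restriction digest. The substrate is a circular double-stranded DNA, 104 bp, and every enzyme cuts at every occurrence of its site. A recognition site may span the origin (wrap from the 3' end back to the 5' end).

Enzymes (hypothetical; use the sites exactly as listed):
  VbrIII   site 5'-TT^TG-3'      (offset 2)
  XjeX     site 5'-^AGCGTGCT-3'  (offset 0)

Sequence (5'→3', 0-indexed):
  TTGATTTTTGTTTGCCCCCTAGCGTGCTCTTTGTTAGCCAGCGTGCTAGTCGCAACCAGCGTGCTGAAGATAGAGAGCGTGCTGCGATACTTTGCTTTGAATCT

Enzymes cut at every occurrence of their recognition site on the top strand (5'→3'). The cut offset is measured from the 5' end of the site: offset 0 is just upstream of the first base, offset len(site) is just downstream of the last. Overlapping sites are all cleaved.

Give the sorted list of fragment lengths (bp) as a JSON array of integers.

[4,5,7,8,8,8,11,17,18,18]

Site scan:
  VbrIII TTTG/2: at [6, 10, 29, 90, 95, 103] ⇒ [1, 8, 12, 31, 92, 97]
  XjeX AGCGTGCT/0: at [20, 39, 57, 75] ⇒ [20, 39, 57, 75]

All cut coordinates (distinct, sorted): [1, 8, 12, 20, 31, 39, 57, 75, 92, 97]

Fragments:
  1→8: 7 bp
  8→12: 4 bp
  12→20: 8 bp
  20→31: 11 bp
  31→39: 8 bp
  39→57: 18 bp
  57→75: 18 bp
  75→92: 17 bp
  92→97: 5 bp
  97→1 (wrap): 104-97+1 = 8 bp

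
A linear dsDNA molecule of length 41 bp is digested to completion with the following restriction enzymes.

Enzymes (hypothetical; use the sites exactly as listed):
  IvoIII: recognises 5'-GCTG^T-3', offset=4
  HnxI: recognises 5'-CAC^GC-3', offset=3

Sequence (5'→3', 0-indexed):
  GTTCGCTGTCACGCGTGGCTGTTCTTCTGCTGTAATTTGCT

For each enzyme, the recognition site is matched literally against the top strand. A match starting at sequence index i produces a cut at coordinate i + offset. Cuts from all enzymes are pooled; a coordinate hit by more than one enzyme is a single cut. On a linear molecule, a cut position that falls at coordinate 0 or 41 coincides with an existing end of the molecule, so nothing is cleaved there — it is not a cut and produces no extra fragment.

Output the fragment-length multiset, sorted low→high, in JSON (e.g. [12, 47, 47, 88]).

[4,8,9,9,11]

Scan for sites:
  IvoIII GCTGT/4: at [4, 17, 28] ⇒ [8, 21, 32]
  HnxI CACGC/3: at [9] ⇒ [12]

Pooled cuts: [8, 12, 21, 32]

Fragments:
  [0,8): 8 bp
  [8,12): 4 bp
  [12,21): 9 bp
  [21,32): 11 bp
  [32,41): 9 bp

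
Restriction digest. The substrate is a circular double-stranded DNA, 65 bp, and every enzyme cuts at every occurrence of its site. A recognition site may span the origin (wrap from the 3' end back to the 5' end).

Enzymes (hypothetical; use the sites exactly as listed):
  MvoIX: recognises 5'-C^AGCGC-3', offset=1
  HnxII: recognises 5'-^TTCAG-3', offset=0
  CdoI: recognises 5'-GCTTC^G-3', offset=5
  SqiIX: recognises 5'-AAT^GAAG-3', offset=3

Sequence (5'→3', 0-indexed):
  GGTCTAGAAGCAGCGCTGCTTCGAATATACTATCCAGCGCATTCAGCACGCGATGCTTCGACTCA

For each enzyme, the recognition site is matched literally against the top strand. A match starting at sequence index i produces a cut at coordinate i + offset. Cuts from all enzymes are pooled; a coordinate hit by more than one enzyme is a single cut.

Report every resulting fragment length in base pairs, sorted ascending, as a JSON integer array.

Scan for sites:
  MvoIX CAGCGC/1: at [10, 34] ⇒ [11, 35]
  HnxII TTCAG/0: at [41] ⇒ [41]
  CdoI GCTTCG/5: at [17, 54] ⇒ [22, 59]
  SqiIX (AATGAAG, off=3): no sites

All cut coordinates (distinct, sorted): [11, 22, 35, 41, 59]

Fragments:
  11→22: 11 bp
  22→35: 13 bp
  35→41: 6 bp
  41→59: 18 bp
  59→11 (wrap): 65-59+11 = 17 bp

[6,11,13,17,18]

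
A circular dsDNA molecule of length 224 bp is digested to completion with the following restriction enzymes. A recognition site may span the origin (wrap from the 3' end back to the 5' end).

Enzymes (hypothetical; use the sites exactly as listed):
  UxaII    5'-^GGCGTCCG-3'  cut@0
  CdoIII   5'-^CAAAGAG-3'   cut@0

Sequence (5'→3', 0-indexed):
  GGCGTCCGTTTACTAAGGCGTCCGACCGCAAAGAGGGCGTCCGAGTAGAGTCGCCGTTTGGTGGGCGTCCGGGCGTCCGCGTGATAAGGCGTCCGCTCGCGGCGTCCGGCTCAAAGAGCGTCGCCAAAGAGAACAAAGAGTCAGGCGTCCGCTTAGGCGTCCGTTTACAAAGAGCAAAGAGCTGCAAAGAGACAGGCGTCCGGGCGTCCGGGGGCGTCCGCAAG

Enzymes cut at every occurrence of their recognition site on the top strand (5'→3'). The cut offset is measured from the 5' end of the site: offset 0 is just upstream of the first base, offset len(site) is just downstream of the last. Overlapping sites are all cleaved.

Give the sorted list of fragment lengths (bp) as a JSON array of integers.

[7,7,8,8,9,10,10,10,10,11,12,12,12,12,13,13,16,16,28]

Scan for sites:
  UxaII (GGCGTCCG, off=0): starts [0, 16, 35, 63, 71, 87, 100, 143, 155, 194, 202, 212] → cuts [0, 16, 35, 63, 71, 87, 100, 143, 155, 194, 202, 212]
  CdoIII (CAAAGAG, off=0): starts [28, 111, 124, 133, 167, 174, 184] → cuts [28, 111, 124, 133, 167, 174, 184]

All cut coordinates (distinct, sorted): [0, 16, 28, 35, 63, 71, 87, 100, 111, 124, 133, 143, 155, 167, 174, 184, 194, 202, 212]

Fragments:
  0→16: 16 bp
  16→28: 12 bp
  28→35: 7 bp
  35→63: 28 bp
  63→71: 8 bp
  71→87: 16 bp
  87→100: 13 bp
  100→111: 11 bp
  111→124: 13 bp
  124→133: 9 bp
  133→143: 10 bp
  143→155: 12 bp
  155→167: 12 bp
  167→174: 7 bp
  174→184: 10 bp
  184→194: 10 bp
  194→202: 8 bp
  202→212: 10 bp
  212→0 (wrap): 224-212+0 = 12 bp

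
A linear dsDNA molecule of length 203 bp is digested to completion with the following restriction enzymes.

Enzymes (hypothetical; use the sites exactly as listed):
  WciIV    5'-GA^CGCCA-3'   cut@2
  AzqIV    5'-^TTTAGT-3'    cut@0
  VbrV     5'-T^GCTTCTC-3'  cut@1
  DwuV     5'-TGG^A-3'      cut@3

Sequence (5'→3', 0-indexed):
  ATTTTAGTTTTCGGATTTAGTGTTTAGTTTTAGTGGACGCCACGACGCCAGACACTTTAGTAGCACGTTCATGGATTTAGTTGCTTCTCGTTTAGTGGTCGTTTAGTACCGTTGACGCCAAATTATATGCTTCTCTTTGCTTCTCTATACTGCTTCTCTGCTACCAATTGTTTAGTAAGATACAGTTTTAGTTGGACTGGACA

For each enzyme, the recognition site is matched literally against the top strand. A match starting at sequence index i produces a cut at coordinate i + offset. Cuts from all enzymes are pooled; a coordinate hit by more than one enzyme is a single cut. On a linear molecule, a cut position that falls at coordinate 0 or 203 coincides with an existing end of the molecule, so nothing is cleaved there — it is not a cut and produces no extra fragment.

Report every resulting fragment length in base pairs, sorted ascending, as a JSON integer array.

Site scan:
  WciIV (GACGCCA, off=2): starts [35, 43, 113] → cuts [37, 45, 115]
  AzqIV (TTTAGT, off=0): starts [2, 15, 22, 28, 55, 75, 90, 101, 170, 186] → cuts [2, 15, 22, 28, 55, 75, 90, 101, 170, 186]
  VbrV (TGCTTCTC, off=1): starts [81, 127, 137, 150] → cuts [82, 128, 138, 151]
  DwuV (TGGA, off=3): starts [33, 71, 192, 197] → cuts [36, 74, 195, 200]

Pooled cuts: [2, 15, 22, 28, 36, 37, 45, 55, 74, 75, 82, 90, 101, 115, 128, 138, 151, 170, 186, 195, 200]

Fragment lengths:
  [0,2): 2 bp
  [2,15): 13 bp
  [15,22): 7 bp
  [22,28): 6 bp
  [28,36): 8 bp
  [36,37): 1 bp
  [37,45): 8 bp
  [45,55): 10 bp
  [55,74): 19 bp
  [74,75): 1 bp
  [75,82): 7 bp
  [82,90): 8 bp
  [90,101): 11 bp
  [101,115): 14 bp
  [115,128): 13 bp
  [128,138): 10 bp
  [138,151): 13 bp
  [151,170): 19 bp
  [170,186): 16 bp
  [186,195): 9 bp
  [195,200): 5 bp
  [200,203): 3 bp

[1,1,2,3,5,6,7,7,8,8,8,9,10,10,11,13,13,13,14,16,19,19]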